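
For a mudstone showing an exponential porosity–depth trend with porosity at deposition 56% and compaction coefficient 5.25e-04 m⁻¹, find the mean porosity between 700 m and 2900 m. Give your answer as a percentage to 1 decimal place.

Working in km (1 km = 1000 m; β in km⁻¹ = β in m⁻¹ × 1000):
⟨φ⟩ = (1/(Z₂−Z₁)) ∫ φ₀ e^(−βZ) dZ = φ₀·(e^(−β·Z₁) − e^(−β·Z₂)) / (β·(Z₂−Z₁))
e^(−0.525×0.7) = 0.6925; e^(−0.525×2.9) = 0.2182
⟨φ⟩ = 0.56 × (0.6925 − 0.2182) / (0.525 × 2.2) = 0.56 × 0.4106 = 0.2300

23.0%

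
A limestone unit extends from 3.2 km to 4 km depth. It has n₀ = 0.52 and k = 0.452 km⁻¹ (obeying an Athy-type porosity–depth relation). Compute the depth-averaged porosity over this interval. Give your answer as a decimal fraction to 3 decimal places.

⟨n⟩ = (1/(Z₂−Z₁)) ∫ n₀ e^(−kZ) dZ = n₀·(e^(−k·Z₁) − e^(−k·Z₂)) / (k·(Z₂−Z₁))
e^(−0.452×3.2) = 0.2354; e^(−0.452×4) = 0.1640
⟨n⟩ = 0.52 × (0.2354 − 0.1640) / (0.452 × 0.8) = 0.52 × 0.1976 = 0.1027

0.103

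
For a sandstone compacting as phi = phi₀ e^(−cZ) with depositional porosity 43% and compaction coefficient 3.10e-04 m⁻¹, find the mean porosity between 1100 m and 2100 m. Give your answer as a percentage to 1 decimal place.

Working in km (1 km = 1000 m; c in km⁻¹ = c in m⁻¹ × 1000):
⟨phi⟩ = (1/(Z₂−Z₁)) ∫ phi₀ e^(−cZ) dZ = phi₀·(e^(−c·Z₁) − e^(−c·Z₂)) / (c·(Z₂−Z₁))
e^(−0.31×1.1) = 0.7111; e^(−0.31×2.1) = 0.5215
⟨phi⟩ = 0.43 × (0.7111 − 0.5215) / (0.31 × 1) = 0.43 × 0.6114 = 0.2629

26.3%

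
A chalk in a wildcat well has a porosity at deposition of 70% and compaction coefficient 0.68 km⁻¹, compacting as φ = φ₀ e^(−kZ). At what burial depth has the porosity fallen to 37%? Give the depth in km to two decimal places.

0.94 km

Invert Athy's law: Z = ln(φ₀/φ) / k
Z = ln(0.7/0.37) / 0.68 = ln(1.892) / 0.68 = 0.6376 / 0.68 = 0.938 km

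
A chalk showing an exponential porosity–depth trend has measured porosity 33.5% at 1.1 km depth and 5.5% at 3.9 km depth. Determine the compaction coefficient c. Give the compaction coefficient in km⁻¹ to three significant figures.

Athy: φ(z) = φ₀ e^(−cz) ⇒ φ₁/φ₂ = e^{c(z₂−z₁)} ⇒ c = ln(φ₁/φ₂)/(z₂−z₁)
c = ln(0.335/0.055) / (3.9 − 1.1) = ln(6.091) / 2.8 = 1.8068 / 2.8 = 0.6453 km⁻¹

0.645 km⁻¹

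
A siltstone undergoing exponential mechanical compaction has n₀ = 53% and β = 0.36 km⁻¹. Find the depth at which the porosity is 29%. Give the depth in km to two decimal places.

Invert Athy's law: d = ln(n₀/n) / β
d = ln(0.53/0.29) / 0.36 = ln(1.828) / 0.36 = 0.6030 / 0.36 = 1.675 km

1.67 km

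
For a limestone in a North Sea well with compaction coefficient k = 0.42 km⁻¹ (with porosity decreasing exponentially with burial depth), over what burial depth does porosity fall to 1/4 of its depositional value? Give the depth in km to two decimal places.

φ/φ₀ = 1/4 ⇒ exp(−k·z) = 1/4 ⇒ z = ln(4) / k
z = 1.3863 / 0.42 = 3.301 km

3.30 km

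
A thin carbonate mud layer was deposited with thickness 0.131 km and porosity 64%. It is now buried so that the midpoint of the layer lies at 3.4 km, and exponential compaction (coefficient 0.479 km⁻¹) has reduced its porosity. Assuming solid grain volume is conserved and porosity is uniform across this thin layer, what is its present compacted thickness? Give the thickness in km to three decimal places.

0.054 km

Porosity at 3.4 km: n = 0.64·exp(−0.479×3.4) = 0.1256
Solid-volume conservation: h(1−n) = h₀(1−n₀) ⇒ h = h₀·(1−n₀)/(1−n)
h = 0.131 × (1 − 0.64)/(1 − 0.1256) = 0.131 × 0.4117 = 0.0539 km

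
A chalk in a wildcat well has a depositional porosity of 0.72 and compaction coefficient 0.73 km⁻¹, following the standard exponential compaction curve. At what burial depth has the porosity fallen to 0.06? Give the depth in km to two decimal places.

3.40 km

Invert Athy's law: z = ln(phi₀/phi) / k
z = ln(0.72/0.06) / 0.73 = ln(12) / 0.73 = 2.4849 / 0.73 = 3.404 km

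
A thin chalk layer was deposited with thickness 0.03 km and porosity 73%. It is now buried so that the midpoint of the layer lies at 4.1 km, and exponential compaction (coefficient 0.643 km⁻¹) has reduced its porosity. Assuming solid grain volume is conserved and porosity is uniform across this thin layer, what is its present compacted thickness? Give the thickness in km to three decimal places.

Porosity at 4.1 km: n = 0.73·exp(−0.643×4.1) = 0.0523
Solid-volume conservation: h(1−n) = h₀(1−n₀) ⇒ h = h₀·(1−n₀)/(1−n)
h = 0.03 × (1 − 0.73)/(1 − 0.0523) = 0.03 × 0.2849 = 0.0085 km

0.009 km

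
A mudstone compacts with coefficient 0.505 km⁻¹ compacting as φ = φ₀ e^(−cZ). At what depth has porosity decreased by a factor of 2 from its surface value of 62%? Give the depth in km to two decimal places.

1.37 km

φ/φ₀ = 1/2 ⇒ exp(−c·Z) = 1/2 ⇒ Z = ln(2) / c
Z = 0.6931 / 0.505 = 1.373 km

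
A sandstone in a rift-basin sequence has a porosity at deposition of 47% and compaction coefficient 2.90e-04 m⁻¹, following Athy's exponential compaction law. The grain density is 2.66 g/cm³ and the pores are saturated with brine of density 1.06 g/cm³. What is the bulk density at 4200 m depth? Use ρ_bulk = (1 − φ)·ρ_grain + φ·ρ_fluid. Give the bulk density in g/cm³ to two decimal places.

Working in km (1 km = 1000 m; k in km⁻¹ = k in m⁻¹ × 1000):
Porosity at depth: φ = 0.47·exp(−0.29×4.2) = 0.47×0.2958 = 0.1390
Bulk density: ρ_b = (1−φ)ρ_g + φ·ρ_f = 0.8610×2.66 + 0.1390×1.06
       = 2.290 + 0.147 = 2.438 g/cm³

2.44 g/cm³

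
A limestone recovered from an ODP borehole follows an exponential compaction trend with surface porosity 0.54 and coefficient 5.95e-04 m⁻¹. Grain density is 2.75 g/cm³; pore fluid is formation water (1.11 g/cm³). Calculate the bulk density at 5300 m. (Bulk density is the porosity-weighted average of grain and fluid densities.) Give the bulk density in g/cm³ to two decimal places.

2.71 g/cm³

Working in km (1 km = 1000 m; c in km⁻¹ = c in m⁻¹ × 1000):
Porosity at depth: φ = 0.54·exp(−0.595×5.3) = 0.54×0.0427 = 0.0231
Bulk density: ρ_b = (1−φ)ρ_g + φ·ρ_f = 0.9769×2.75 + 0.0231×1.11
       = 2.687 + 0.026 = 2.712 g/cm³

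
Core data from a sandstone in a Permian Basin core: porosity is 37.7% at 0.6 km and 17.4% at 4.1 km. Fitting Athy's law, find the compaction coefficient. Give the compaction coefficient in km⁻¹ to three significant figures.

Athy: n(z) = n₀ e^(−kz) ⇒ n₁/n₂ = e^{k(z₂−z₁)} ⇒ k = ln(n₁/n₂)/(z₂−z₁)
k = ln(0.377/0.174) / (4.1 − 0.6) = ln(2.167) / 3.5 = 0.7732 / 3.5 = 0.2209 km⁻¹

0.221 km⁻¹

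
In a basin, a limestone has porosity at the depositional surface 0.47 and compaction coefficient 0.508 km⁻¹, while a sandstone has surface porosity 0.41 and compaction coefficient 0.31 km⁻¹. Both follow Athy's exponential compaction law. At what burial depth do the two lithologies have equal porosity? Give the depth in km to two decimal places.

0.69 km

Set n₀ₐ e^(−kₐd) = n₀ᵦ e^(−kᵦd) ⇒ ln(n₀ₐ/n₀ᵦ) = (kₐ − kᵦ)·d
d = ln(0.47/0.41) / (0.508 − 0.31) = 0.1366 / 0.198 = 0.690 km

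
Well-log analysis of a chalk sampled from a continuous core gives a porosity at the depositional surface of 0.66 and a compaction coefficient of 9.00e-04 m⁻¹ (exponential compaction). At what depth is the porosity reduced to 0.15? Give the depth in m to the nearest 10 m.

Working in km (1 km = 1000 m; k in km⁻¹ = k in m⁻¹ × 1000):
Invert Athy's law: d = ln(phi₀/phi) / k
d = ln(0.66/0.15) / 0.9 = ln(4.4) / 0.9 = 1.4816 / 0.9 = 1.646 km

1650 m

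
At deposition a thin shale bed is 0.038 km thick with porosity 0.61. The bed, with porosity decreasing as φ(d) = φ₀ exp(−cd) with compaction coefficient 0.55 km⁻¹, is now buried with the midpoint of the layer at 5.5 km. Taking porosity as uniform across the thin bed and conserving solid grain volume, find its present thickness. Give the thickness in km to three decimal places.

0.015 km

Porosity at 5.5 km: φ = 0.61·exp(−0.55×5.5) = 0.0296
Solid-volume conservation: h(1−φ) = h₀(1−φ₀) ⇒ h = h₀·(1−φ₀)/(1−φ)
h = 0.038 × (1 − 0.61)/(1 − 0.0296) = 0.038 × 0.4019 = 0.0153 km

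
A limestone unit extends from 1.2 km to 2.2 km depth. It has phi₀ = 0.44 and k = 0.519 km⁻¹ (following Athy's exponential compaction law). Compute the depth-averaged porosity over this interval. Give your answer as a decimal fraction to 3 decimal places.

0.184

⟨phi⟩ = (1/(Z₂−Z₁)) ∫ phi₀ e^(−kZ) dZ = phi₀·(e^(−k·Z₁) − e^(−k·Z₂)) / (k·(Z₂−Z₁))
e^(−0.519×1.2) = 0.5364; e^(−0.519×2.2) = 0.3192
⟨phi⟩ = 0.44 × (0.5364 − 0.3192) / (0.519 × 1) = 0.44 × 0.4185 = 0.1841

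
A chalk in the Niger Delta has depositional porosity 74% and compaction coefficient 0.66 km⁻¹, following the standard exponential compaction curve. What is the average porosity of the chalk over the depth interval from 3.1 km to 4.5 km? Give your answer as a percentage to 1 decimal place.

6.2%

⟨φ⟩ = (1/(Z₂−Z₁)) ∫ φ₀ e^(−βZ) dZ = φ₀·(e^(−β·Z₁) − e^(−β·Z₂)) / (β·(Z₂−Z₁))
e^(−0.66×3.1) = 0.1293; e^(−0.66×4.5) = 0.0513
⟨φ⟩ = 0.74 × (0.1293 − 0.0513) / (0.66 × 1.4) = 0.74 × 0.0844 = 0.0624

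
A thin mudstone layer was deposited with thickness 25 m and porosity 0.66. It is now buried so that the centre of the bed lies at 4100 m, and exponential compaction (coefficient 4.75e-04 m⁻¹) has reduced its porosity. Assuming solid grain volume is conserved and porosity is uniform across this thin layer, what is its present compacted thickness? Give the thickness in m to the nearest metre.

Working in km (1 km = 1000 m; β in km⁻¹ = β in m⁻¹ × 1000):
Porosity at 4.1 km: φ = 0.66·exp(−0.475×4.1) = 0.0941
Solid-volume conservation: h(1−φ) = h₀(1−φ₀) ⇒ h = h₀·(1−φ₀)/(1−φ)
h = 0.025 × (1 − 0.66)/(1 − 0.0941) = 0.025 × 0.3753 = 0.0094 km

9 m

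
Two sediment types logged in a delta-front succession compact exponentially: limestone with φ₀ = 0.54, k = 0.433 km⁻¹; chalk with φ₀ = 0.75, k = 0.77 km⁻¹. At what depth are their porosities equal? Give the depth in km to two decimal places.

0.97 km

Set φ₀ₐ e^(−kₐd) = φ₀ᵦ e^(−kᵦd) ⇒ ln(φ₀ₐ/φ₀ᵦ) = (kₐ − kᵦ)·d
d = ln(0.54/0.75) / (0.433 − 0.77) = -0.3285 / -0.337 = 0.975 km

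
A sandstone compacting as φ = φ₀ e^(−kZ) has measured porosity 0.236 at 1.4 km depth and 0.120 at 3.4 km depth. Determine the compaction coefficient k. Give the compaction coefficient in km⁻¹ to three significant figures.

Athy: φ(Z) = φ₀ e^(−kZ) ⇒ φ₁/φ₂ = e^{k(Z₂−Z₁)} ⇒ k = ln(φ₁/φ₂)/(Z₂−Z₁)
k = ln(0.236/0.12) / (3.4 − 1.4) = ln(1.967) / 2 = 0.6763 / 2 = 0.3382 km⁻¹

0.338 km⁻¹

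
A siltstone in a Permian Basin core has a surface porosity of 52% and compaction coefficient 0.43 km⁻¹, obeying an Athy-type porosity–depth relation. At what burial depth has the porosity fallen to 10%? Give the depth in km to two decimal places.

3.83 km

Invert Athy's law: z = ln(phi₀/phi) / k
z = ln(0.52/0.1) / 0.43 = ln(5.2) / 0.43 = 1.6487 / 0.43 = 3.834 km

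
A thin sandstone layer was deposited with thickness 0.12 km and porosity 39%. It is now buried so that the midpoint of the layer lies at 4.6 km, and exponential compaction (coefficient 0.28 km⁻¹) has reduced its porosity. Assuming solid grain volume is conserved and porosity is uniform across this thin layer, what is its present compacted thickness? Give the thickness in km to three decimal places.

Porosity at 4.6 km: n = 0.39·exp(−0.28×4.6) = 0.1076
Solid-volume conservation: h(1−n) = h₀(1−n₀) ⇒ h = h₀·(1−n₀)/(1−n)
h = 0.12 × (1 − 0.39)/(1 − 0.1076) = 0.12 × 0.6835 = 0.0820 km

0.082 km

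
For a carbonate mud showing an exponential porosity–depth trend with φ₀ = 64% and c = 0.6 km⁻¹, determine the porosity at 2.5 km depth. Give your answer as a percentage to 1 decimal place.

φ = φ₀·exp(−c·z) = 0.64 × exp(−0.6 × 2.5) = 0.64 × exp(−1.5)
  = 0.64 × 0.2231 = 0.1428

14.3%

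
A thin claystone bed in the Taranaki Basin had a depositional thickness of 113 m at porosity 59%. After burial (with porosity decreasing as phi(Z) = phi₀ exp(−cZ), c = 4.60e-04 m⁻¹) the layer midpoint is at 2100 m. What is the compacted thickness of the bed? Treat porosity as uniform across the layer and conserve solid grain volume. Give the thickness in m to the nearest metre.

Working in km (1 km = 1000 m; c in km⁻¹ = c in m⁻¹ × 1000):
Porosity at 2.1 km: phi = 0.59·exp(−0.46×2.1) = 0.2246
Solid-volume conservation: h(1−phi) = h₀(1−phi₀) ⇒ h = h₀·(1−phi₀)/(1−phi)
h = 0.113 × (1 − 0.59)/(1 − 0.2246) = 0.113 × 0.5287 = 0.0597 km

60 m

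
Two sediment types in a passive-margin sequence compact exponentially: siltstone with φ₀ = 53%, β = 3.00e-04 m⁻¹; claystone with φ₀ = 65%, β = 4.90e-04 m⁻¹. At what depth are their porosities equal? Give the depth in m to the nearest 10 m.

1070 m

Working in km (1 km = 1000 m; β in km⁻¹ = β in m⁻¹ × 1000):
Set φ₀ₐ e^(−βₐZ) = φ₀ᵦ e^(−βᵦZ) ⇒ ln(φ₀ₐ/φ₀ᵦ) = (βₐ − βᵦ)·Z
Z = ln(0.53/0.65) / (0.3 − 0.49) = -0.2041 / -0.19 = 1.074 km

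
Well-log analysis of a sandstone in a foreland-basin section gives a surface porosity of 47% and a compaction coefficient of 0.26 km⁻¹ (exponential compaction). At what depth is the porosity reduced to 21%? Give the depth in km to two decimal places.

3.10 km

Invert Athy's law: Z = ln(φ₀/φ) / c
Z = ln(0.47/0.21) / 0.26 = ln(2.238) / 0.26 = 0.8056 / 0.26 = 3.099 km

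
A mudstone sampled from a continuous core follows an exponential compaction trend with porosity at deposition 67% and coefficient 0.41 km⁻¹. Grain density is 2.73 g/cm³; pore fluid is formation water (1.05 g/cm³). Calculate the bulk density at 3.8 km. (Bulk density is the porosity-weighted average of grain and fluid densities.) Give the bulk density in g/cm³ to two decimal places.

2.49 g/cm³

Porosity at depth: n = 0.67·exp(−0.41×3.8) = 0.67×0.2106 = 0.1411
Bulk density: ρ_b = (1−n)ρ_g + n·ρ_f = 0.8589×2.73 + 0.1411×1.05
       = 2.345 + 0.148 = 2.493 g/cm³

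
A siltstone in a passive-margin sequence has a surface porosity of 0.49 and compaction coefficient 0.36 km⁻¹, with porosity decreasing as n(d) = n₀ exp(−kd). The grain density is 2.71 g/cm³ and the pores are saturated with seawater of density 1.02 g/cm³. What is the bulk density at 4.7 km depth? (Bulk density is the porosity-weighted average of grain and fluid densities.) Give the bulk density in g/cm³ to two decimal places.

2.56 g/cm³

Porosity at depth: n = 0.49·exp(−0.36×4.7) = 0.49×0.1842 = 0.0902
Bulk density: ρ_b = (1−n)ρ_g + n·ρ_f = 0.9098×2.71 + 0.0902×1.02
       = 2.465 + 0.092 = 2.558 g/cm³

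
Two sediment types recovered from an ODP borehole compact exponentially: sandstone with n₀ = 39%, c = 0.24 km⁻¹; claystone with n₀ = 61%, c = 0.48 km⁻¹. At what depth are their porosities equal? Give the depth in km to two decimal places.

1.86 km

Set n₀ₐ e^(−cₐZ) = n₀ᵦ e^(−cᵦZ) ⇒ ln(n₀ₐ/n₀ᵦ) = (cₐ − cᵦ)·Z
Z = ln(0.39/0.61) / (0.24 − 0.48) = -0.4473 / -0.24 = 1.864 km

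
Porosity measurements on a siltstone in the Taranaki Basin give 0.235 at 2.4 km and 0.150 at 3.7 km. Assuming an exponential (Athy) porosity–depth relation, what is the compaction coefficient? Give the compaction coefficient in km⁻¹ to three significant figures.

Athy: n(z) = n₀ e^(−cz) ⇒ n₁/n₂ = e^{c(z₂−z₁)} ⇒ c = ln(n₁/n₂)/(z₂−z₁)
c = ln(0.235/0.15) / (3.7 − 2.4) = ln(1.567) / 1.3 = 0.4490 / 1.3 = 0.3453 km⁻¹

0.345 km⁻¹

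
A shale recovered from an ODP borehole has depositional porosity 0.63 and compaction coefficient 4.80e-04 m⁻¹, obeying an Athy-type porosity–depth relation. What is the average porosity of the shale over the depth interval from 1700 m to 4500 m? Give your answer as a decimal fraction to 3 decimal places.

0.153

Working in km (1 km = 1000 m; k in km⁻¹ = k in m⁻¹ × 1000):
⟨φ⟩ = (1/(Z₂−Z₁)) ∫ φ₀ e^(−kZ) dZ = φ₀·(e^(−k·Z₁) − e^(−k·Z₂)) / (k·(Z₂−Z₁))
e^(−0.48×1.7) = 0.4422; e^(−0.48×4.5) = 0.1153
⟨φ⟩ = 0.63 × (0.4422 − 0.1153) / (0.48 × 2.8) = 0.63 × 0.2432 = 0.1532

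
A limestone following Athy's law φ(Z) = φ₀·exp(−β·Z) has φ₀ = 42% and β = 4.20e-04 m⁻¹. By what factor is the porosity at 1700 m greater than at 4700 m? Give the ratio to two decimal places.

3.53

Working in km (1 km = 1000 m; β in km⁻¹ = β in m⁻¹ × 1000):
φ(Z₁)/φ(Z₂) = e^(−β·Z₁)/e^(−β·Z₂) = e^{β(Z₂−Z₁)}
= exp(0.42 × 3) = exp(1.26) = 3.5254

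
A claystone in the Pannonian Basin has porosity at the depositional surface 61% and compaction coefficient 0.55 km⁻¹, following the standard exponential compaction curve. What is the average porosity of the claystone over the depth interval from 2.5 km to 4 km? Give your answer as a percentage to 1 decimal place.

⟨φ⟩ = (1/(d₂−d₁)) ∫ φ₀ e^(−βd) dd = φ₀·(e^(−β·d₁) − e^(−β·d₂)) / (β·(d₂−d₁))
e^(−0.55×2.5) = 0.2528; e^(−0.55×4) = 0.1108
⟨φ⟩ = 0.61 × (0.2528 − 0.1108) / (0.55 × 1.5) = 0.61 × 0.1722 = 0.1050

10.5%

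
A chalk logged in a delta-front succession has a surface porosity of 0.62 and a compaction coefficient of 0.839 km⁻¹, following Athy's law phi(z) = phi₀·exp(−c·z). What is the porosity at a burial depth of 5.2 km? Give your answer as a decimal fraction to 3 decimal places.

0.008

phi = phi₀·exp(−c·z) = 0.62 × exp(−0.839 × 5.2) = 0.62 × exp(−4.363)
  = 0.62 × 0.0127 = 0.0079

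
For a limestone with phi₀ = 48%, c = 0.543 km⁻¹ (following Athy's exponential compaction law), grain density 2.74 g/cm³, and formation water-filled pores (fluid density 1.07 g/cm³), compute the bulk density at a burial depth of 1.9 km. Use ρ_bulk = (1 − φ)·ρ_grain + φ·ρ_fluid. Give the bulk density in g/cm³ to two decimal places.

Porosity at depth: phi = 0.48·exp(−0.543×1.9) = 0.48×0.3564 = 0.1711
Bulk density: ρ_b = (1−phi)ρ_g + phi·ρ_f = 0.8289×2.74 + 0.1711×1.07
       = 2.271 + 0.183 = 2.454 g/cm³

2.45 g/cm³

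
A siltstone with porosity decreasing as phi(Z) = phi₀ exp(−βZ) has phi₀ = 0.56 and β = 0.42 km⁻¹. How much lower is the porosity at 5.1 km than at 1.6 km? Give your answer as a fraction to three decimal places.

phi(1.6) = 0.56·e^(−0.42×1.6) = 0.2860
phi(5.1) = 0.56·e^(−0.42×5.1) = 0.0658
Δphi = 0.2860 − 0.0658 = 0.2202

0.220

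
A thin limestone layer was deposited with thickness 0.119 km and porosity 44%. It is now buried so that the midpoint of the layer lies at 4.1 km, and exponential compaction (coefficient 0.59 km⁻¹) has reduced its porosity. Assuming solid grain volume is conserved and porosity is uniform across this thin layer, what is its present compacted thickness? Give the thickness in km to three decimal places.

Porosity at 4.1 km: n = 0.44·exp(−0.59×4.1) = 0.0392
Solid-volume conservation: h(1−n) = h₀(1−n₀) ⇒ h = h₀·(1−n₀)/(1−n)
h = 0.119 × (1 − 0.44)/(1 − 0.0392) = 0.119 × 0.5828 = 0.0694 km

0.069 km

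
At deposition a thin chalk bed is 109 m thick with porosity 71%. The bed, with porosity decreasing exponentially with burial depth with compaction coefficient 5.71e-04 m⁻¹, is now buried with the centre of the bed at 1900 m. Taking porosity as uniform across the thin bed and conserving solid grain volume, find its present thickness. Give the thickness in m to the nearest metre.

Working in km (1 km = 1000 m; β in km⁻¹ = β in m⁻¹ × 1000):
Porosity at 1.9 km: phi = 0.71·exp(−0.571×1.9) = 0.2399
Solid-volume conservation: h(1−phi) = h₀(1−phi₀) ⇒ h = h₀·(1−phi₀)/(1−phi)
h = 0.109 × (1 − 0.71)/(1 − 0.2399) = 0.109 × 0.3815 = 0.0416 km

42 m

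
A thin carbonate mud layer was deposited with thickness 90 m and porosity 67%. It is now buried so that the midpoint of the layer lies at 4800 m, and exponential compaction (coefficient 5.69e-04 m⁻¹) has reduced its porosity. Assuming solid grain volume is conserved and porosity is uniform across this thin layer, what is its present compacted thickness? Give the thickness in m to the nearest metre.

31 m

Working in km (1 km = 1000 m; β in km⁻¹ = β in m⁻¹ × 1000):
Porosity at 4.8 km: phi = 0.67·exp(−0.569×4.8) = 0.0436
Solid-volume conservation: h(1−phi) = h₀(1−phi₀) ⇒ h = h₀·(1−phi₀)/(1−phi)
h = 0.09 × (1 − 0.67)/(1 − 0.0436) = 0.09 × 0.3451 = 0.0311 km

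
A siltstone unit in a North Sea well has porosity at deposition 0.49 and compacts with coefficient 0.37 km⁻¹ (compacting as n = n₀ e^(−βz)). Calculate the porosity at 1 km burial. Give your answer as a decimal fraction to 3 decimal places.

0.338

n = n₀·exp(−β·z) = 0.49 × exp(−0.37 × 1) = 0.49 × exp(−0.37)
  = 0.49 × 0.6907 = 0.3385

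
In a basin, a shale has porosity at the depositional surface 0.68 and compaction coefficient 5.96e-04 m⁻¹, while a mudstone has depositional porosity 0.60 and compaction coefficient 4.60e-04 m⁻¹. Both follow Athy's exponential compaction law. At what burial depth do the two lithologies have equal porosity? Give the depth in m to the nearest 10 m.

920 m

Working in km (1 km = 1000 m; c in km⁻¹ = c in m⁻¹ × 1000):
Set n₀ₐ e^(−cₐz) = n₀ᵦ e^(−cᵦz) ⇒ ln(n₀ₐ/n₀ᵦ) = (cₐ − cᵦ)·z
z = ln(0.68/0.6) / (0.596 − 0.46) = 0.1252 / 0.136 = 0.920 km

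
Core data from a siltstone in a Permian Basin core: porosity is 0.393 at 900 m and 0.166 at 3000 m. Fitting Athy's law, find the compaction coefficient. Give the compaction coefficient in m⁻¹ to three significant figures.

0.000410 m⁻¹

Working in km (1 km = 1000 m; β in km⁻¹ = β in m⁻¹ × 1000):
Athy: phi(d) = phi₀ e^(−βd) ⇒ phi₁/phi₂ = e^{β(d₂−d₁)} ⇒ β = ln(phi₁/phi₂)/(d₂−d₁)
β = ln(0.393/0.166) / (3 − 0.9) = ln(2.367) / 2.1 = 0.8618 / 2.1 = 0.4104 km⁻¹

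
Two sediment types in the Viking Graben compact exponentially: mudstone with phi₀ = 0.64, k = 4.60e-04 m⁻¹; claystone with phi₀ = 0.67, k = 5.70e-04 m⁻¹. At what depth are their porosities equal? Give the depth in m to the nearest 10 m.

Working in km (1 km = 1000 m; k in km⁻¹ = k in m⁻¹ × 1000):
Set phi₀ₐ e^(−kₐZ) = phi₀ᵦ e^(−kᵦZ) ⇒ ln(phi₀ₐ/phi₀ᵦ) = (kₐ − kᵦ)·Z
Z = ln(0.64/0.67) / (0.46 − 0.57) = -0.0458 / -0.11 = 0.416 km

420 m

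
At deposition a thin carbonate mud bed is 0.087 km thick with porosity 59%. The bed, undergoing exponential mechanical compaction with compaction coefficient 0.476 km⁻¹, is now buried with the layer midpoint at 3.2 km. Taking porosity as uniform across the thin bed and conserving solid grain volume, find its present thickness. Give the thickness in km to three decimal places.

0.041 km

Porosity at 3.2 km: phi = 0.59·exp(−0.476×3.2) = 0.1286
Solid-volume conservation: h(1−phi) = h₀(1−phi₀) ⇒ h = h₀·(1−phi₀)/(1−phi)
h = 0.087 × (1 − 0.59)/(1 − 0.1286) = 0.087 × 0.4705 = 0.0409 km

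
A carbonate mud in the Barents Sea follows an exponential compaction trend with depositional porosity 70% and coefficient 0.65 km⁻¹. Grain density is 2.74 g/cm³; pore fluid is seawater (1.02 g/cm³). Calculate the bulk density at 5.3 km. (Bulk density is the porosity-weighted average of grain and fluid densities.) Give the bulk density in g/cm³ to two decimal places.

2.70 g/cm³

Porosity at depth: phi = 0.7·exp(−0.65×5.3) = 0.7×0.0319 = 0.0223
Bulk density: ρ_b = (1−phi)ρ_g + phi·ρ_f = 0.9777×2.74 + 0.0223×1.02
       = 2.679 + 0.023 = 2.702 g/cm³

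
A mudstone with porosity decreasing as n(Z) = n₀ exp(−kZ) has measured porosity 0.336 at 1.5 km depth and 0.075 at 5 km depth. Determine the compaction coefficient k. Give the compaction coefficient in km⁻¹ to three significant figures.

Athy: n(Z) = n₀ e^(−kZ) ⇒ n₁/n₂ = e^{k(Z₂−Z₁)} ⇒ k = ln(n₁/n₂)/(Z₂−Z₁)
k = ln(0.336/0.075) / (5 − 1.5) = ln(4.48) / 3.5 = 1.4996 / 3.5 = 0.4285 km⁻¹

0.428 km⁻¹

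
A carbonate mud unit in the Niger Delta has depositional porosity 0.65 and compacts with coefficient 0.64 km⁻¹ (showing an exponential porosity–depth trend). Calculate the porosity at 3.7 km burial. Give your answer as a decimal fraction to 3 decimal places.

0.061

n = n₀·exp(−c·z) = 0.65 × exp(−0.64 × 3.7) = 0.65 × exp(−2.368)
  = 0.65 × 0.0937 = 0.0609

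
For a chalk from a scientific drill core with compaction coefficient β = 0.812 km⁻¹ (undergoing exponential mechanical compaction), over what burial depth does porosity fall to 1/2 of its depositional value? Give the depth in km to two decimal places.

phi/phi₀ = 1/2 ⇒ exp(−β·Z) = 1/2 ⇒ Z = ln(2) / β
Z = 0.6931 / 0.812 = 0.854 km

0.85 km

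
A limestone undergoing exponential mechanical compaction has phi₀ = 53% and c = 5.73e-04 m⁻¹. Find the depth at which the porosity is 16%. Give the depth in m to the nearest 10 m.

Working in km (1 km = 1000 m; c in km⁻¹ = c in m⁻¹ × 1000):
Invert Athy's law: Z = ln(phi₀/phi) / c
Z = ln(0.53/0.16) / 0.573 = ln(3.312) / 0.573 = 1.1977 / 0.573 = 2.090 km

2090 m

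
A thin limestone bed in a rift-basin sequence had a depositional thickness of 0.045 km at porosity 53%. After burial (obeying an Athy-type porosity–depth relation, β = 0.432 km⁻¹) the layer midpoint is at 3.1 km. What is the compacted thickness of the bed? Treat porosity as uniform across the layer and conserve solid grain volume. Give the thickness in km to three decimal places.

0.025 km

Porosity at 3.1 km: n = 0.53·exp(−0.432×3.1) = 0.1389
Solid-volume conservation: h(1−n) = h₀(1−n₀) ⇒ h = h₀·(1−n₀)/(1−n)
h = 0.045 × (1 − 0.53)/(1 − 0.1389) = 0.045 × 0.5458 = 0.0246 km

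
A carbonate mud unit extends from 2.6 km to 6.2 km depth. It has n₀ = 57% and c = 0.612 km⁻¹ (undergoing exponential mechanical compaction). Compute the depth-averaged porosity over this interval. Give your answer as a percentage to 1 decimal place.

⟨n⟩ = (1/(Z₂−Z₁)) ∫ n₀ e^(−cZ) dZ = n₀·(e^(−c·Z₁) − e^(−c·Z₂)) / (c·(Z₂−Z₁))
e^(−0.612×2.6) = 0.2037; e^(−0.612×6.2) = 0.0225
⟨n⟩ = 0.57 × (0.2037 − 0.0225) / (0.612 × 3.6) = 0.57 × 0.0822 = 0.0469

4.7%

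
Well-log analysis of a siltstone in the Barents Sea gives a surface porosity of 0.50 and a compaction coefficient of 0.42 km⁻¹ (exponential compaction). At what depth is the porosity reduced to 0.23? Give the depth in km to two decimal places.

Invert Athy's law: z = ln(phi₀/phi) / β
z = ln(0.5/0.23) / 0.42 = ln(2.174) / 0.42 = 0.7765 / 0.42 = 1.849 km

1.85 km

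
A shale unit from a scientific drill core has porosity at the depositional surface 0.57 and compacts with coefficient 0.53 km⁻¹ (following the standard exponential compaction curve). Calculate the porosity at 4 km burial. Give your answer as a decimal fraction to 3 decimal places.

0.068

n = n₀·exp(−β·z) = 0.57 × exp(−0.53 × 4) = 0.57 × exp(−2.12)
  = 0.57 × 0.1200 = 0.0684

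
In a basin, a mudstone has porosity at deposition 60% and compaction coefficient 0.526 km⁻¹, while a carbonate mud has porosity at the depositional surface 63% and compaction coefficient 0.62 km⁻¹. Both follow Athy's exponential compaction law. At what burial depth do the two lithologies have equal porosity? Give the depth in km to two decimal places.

0.52 km

Set n₀ₐ e^(−kₐd) = n₀ᵦ e^(−kᵦd) ⇒ ln(n₀ₐ/n₀ᵦ) = (kₐ − kᵦ)·d
d = ln(0.6/0.63) / (0.526 − 0.62) = -0.0488 / -0.094 = 0.519 km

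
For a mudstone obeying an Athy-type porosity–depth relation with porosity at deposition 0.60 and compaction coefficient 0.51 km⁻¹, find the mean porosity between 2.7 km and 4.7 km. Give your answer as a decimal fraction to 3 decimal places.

⟨phi⟩ = (1/(z₂−z₁)) ∫ phi₀ e^(−kz) dz = phi₀·(e^(−k·z₁) − e^(−k·z₂)) / (k·(z₂−z₁))
e^(−0.51×2.7) = 0.2523; e^(−0.51×4.7) = 0.0910
⟨phi⟩ = 0.6 × (0.2523 − 0.0910) / (0.51 × 2) = 0.6 × 0.1582 = 0.0949

0.095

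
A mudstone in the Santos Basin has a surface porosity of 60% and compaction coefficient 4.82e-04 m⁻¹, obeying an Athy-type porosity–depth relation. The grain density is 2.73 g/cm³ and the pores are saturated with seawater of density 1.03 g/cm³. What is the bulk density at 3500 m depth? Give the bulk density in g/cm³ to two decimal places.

2.54 g/cm³

Working in km (1 km = 1000 m; k in km⁻¹ = k in m⁻¹ × 1000):
Porosity at depth: phi = 0.6·exp(−0.482×3.5) = 0.6×0.1851 = 0.1110
Bulk density: ρ_b = (1−phi)ρ_g + phi·ρ_f = 0.8890×2.73 + 0.1110×1.03
       = 2.427 + 0.114 = 2.541 g/cm³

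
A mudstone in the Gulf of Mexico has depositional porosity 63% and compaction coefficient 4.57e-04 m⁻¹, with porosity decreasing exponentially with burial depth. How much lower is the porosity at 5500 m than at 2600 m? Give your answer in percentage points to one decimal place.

14.1 percentage points

Working in km (1 km = 1000 m; β in km⁻¹ = β in m⁻¹ × 1000):
n(2.6) = 0.63·e^(−0.457×2.6) = 0.1920
n(5.5) = 0.63·e^(−0.457×5.5) = 0.0510
Δn = 0.1920 − 0.0510 = 0.1410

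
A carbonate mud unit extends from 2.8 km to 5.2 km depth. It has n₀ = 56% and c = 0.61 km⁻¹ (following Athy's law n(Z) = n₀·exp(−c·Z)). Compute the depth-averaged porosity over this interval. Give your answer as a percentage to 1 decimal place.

5.3%

⟨n⟩ = (1/(Z₂−Z₁)) ∫ n₀ e^(−cZ) dZ = n₀·(e^(−c·Z₁) − e^(−c·Z₂)) / (c·(Z₂−Z₁))
e^(−0.61×2.8) = 0.1812; e^(−0.61×5.2) = 0.0419
⟨n⟩ = 0.56 × (0.1812 − 0.0419) / (0.61 × 2.4) = 0.56 × 0.0952 = 0.0533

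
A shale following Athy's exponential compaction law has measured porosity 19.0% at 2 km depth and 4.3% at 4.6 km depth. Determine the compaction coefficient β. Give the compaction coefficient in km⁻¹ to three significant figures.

Athy: φ(d) = φ₀ e^(−βd) ⇒ φ₁/φ₂ = e^{β(d₂−d₁)} ⇒ β = ln(φ₁/φ₂)/(d₂−d₁)
β = ln(0.19/0.043) / (4.6 − 2) = ln(4.419) / 2.6 = 1.4858 / 2.6 = 0.5715 km⁻¹

0.571 km⁻¹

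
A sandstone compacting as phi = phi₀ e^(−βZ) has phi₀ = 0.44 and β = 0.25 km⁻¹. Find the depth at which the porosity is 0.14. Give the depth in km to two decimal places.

Invert Athy's law: Z = ln(phi₀/phi) / β
Z = ln(0.44/0.14) / 0.25 = ln(3.143) / 0.25 = 1.1451 / 0.25 = 4.581 km

4.58 km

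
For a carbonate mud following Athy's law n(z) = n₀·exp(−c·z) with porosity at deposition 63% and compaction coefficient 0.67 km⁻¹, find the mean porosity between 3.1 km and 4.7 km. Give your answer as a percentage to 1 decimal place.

4.8%

⟨n⟩ = (1/(z₂−z₁)) ∫ n₀ e^(−cz) dz = n₀·(e^(−c·z₁) − e^(−c·z₂)) / (c·(z₂−z₁))
e^(−0.67×3.1) = 0.1253; e^(−0.67×4.7) = 0.0429
⟨n⟩ = 0.63 × (0.1253 − 0.0429) / (0.67 × 1.6) = 0.63 × 0.0769 = 0.0484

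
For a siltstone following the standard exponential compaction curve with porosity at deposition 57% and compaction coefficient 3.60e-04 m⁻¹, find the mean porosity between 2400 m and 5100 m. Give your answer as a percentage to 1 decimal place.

15.4%

Working in km (1 km = 1000 m; k in km⁻¹ = k in m⁻¹ × 1000):
⟨phi⟩ = (1/(d₂−d₁)) ∫ phi₀ e^(−kd) dd = phi₀·(e^(−k·d₁) − e^(−k·d₂)) / (k·(d₂−d₁))
e^(−0.36×2.4) = 0.4215; e^(−0.36×5.1) = 0.1595
⟨phi⟩ = 0.57 × (0.4215 − 0.1595) / (0.36 × 2.7) = 0.57 × 0.2696 = 0.1537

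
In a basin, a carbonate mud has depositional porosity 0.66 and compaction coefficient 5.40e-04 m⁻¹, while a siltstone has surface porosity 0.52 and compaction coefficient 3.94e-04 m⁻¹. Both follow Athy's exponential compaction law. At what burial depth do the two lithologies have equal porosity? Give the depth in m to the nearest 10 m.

Working in km (1 km = 1000 m; k in km⁻¹ = k in m⁻¹ × 1000):
Set φ₀ₐ e^(−kₐd) = φ₀ᵦ e^(−kᵦd) ⇒ ln(φ₀ₐ/φ₀ᵦ) = (kₐ − kᵦ)·d
d = ln(0.66/0.52) / (0.54 − 0.394) = 0.2384 / 0.146 = 1.633 km

1630 m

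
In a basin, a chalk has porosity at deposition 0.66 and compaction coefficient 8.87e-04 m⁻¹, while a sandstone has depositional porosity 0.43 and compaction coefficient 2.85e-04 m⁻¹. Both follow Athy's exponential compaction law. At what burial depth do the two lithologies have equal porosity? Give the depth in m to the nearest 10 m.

710 m

Working in km (1 km = 1000 m; k in km⁻¹ = k in m⁻¹ × 1000):
Set n₀ₐ e^(−kₐz) = n₀ᵦ e^(−kᵦz) ⇒ ln(n₀ₐ/n₀ᵦ) = (kₐ − kᵦ)·z
z = ln(0.66/0.43) / (0.887 − 0.285) = 0.4285 / 0.602 = 0.712 km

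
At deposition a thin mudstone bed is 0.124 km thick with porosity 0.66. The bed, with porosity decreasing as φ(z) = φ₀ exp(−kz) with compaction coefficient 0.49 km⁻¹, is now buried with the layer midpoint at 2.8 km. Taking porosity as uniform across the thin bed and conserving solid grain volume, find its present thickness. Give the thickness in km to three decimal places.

Porosity at 2.8 km: φ = 0.66·exp(−0.49×2.8) = 0.1674
Solid-volume conservation: h(1−φ) = h₀(1−φ₀) ⇒ h = h₀·(1−φ₀)/(1−φ)
h = 0.124 × (1 − 0.66)/(1 − 0.1674) = 0.124 × 0.4083 = 0.0506 km

0.051 km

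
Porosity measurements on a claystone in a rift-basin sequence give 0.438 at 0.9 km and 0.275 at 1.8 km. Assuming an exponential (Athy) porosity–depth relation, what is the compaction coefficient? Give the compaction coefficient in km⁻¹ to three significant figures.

Athy: n(Z) = n₀ e^(−βZ) ⇒ n₁/n₂ = e^{β(Z₂−Z₁)} ⇒ β = ln(n₁/n₂)/(Z₂−Z₁)
β = ln(0.438/0.275) / (1.8 − 0.9) = ln(1.593) / 0.9 = 0.4654 / 0.9 = 0.5172 km⁻¹

0.517 km⁻¹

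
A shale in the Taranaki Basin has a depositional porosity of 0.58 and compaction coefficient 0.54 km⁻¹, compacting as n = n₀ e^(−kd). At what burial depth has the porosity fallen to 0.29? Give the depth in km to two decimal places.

Invert Athy's law: d = ln(n₀/n) / k
d = ln(0.58/0.29) / 0.54 = ln(2) / 0.54 = 0.6931 / 0.54 = 1.284 km

1.28 km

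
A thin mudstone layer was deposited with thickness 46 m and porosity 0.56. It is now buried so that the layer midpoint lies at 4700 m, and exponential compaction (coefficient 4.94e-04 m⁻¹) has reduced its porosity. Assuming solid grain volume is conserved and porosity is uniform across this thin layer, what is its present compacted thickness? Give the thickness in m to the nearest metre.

Working in km (1 km = 1000 m; β in km⁻¹ = β in m⁻¹ × 1000):
Porosity at 4.7 km: phi = 0.56·exp(−0.494×4.7) = 0.0549
Solid-volume conservation: h(1−phi) = h₀(1−phi₀) ⇒ h = h₀·(1−phi₀)/(1−phi)
h = 0.046 × (1 − 0.56)/(1 − 0.0549) = 0.046 × 0.4656 = 0.0214 km

21 m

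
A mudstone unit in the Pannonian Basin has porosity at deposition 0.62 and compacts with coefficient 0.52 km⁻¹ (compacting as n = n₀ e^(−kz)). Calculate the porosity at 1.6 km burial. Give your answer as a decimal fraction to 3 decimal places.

n = n₀·exp(−k·z) = 0.62 × exp(−0.52 × 1.6) = 0.62 × exp(−0.832)
  = 0.62 × 0.4352 = 0.2698

0.270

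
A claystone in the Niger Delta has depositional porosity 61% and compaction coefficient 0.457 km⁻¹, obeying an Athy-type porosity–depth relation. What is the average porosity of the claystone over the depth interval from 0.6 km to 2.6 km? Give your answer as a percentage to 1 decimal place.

30.4%

⟨φ⟩ = (1/(Z₂−Z₁)) ∫ φ₀ e^(−cZ) dZ = φ₀·(e^(−c·Z₁) − e^(−c·Z₂)) / (c·(Z₂−Z₁))
e^(−0.457×0.6) = 0.7602; e^(−0.457×2.6) = 0.3048
⟨φ⟩ = 0.61 × (0.7602 − 0.3048) / (0.457 × 2) = 0.61 × 0.4983 = 0.3039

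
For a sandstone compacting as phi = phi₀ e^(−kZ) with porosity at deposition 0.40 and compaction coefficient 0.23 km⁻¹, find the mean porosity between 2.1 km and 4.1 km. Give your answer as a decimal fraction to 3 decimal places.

0.198

⟨phi⟩ = (1/(Z₂−Z₁)) ∫ phi₀ e^(−kZ) dZ = phi₀·(e^(−k·Z₁) − e^(−k·Z₂)) / (k·(Z₂−Z₁))
e^(−0.23×2.1) = 0.6169; e^(−0.23×4.1) = 0.3895
⟨phi⟩ = 0.4 × (0.6169 − 0.3895) / (0.23 × 2) = 0.4 × 0.4945 = 0.1978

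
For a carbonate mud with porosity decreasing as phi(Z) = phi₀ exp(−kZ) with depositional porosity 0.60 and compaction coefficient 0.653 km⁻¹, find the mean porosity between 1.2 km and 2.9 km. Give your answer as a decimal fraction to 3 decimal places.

0.166

⟨phi⟩ = (1/(Z₂−Z₁)) ∫ phi₀ e^(−kZ) dZ = phi₀·(e^(−k·Z₁) − e^(−k·Z₂)) / (k·(Z₂−Z₁))
e^(−0.653×1.2) = 0.4568; e^(−0.653×2.9) = 0.1505
⟨phi⟩ = 0.6 × (0.4568 − 0.1505) / (0.653 × 1.7) = 0.6 × 0.2759 = 0.1655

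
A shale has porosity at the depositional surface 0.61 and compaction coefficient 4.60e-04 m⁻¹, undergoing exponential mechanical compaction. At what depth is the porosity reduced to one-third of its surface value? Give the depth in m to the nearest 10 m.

2390 m

Working in km (1 km = 1000 m; β in km⁻¹ = β in m⁻¹ × 1000):
phi/phi₀ = 1/3 ⇒ exp(−β·z) = 1/3 ⇒ z = ln(3) / β
z = 1.0986 / 0.46 = 2.388 km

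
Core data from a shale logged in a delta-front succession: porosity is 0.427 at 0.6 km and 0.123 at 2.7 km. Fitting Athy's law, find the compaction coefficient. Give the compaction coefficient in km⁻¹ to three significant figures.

0.593 km⁻¹

Athy: φ(d) = φ₀ e^(−cd) ⇒ φ₁/φ₂ = e^{c(d₂−d₁)} ⇒ c = ln(φ₁/φ₂)/(d₂−d₁)
c = ln(0.427/0.123) / (2.7 − 0.6) = ln(3.472) / 2.1 = 1.2446 / 2.1 = 0.5927 km⁻¹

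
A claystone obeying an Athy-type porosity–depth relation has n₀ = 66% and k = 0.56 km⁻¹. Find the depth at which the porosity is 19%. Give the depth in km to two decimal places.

2.22 km

Invert Athy's law: Z = ln(n₀/n) / k
Z = ln(0.66/0.19) / 0.56 = ln(3.474) / 0.56 = 1.2452 / 0.56 = 2.224 km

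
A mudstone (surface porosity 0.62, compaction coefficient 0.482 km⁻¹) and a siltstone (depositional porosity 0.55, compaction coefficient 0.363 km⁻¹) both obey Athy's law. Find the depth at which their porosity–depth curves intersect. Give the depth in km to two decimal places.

1.01 km

Set n₀ₐ e^(−kₐz) = n₀ᵦ e^(−kᵦz) ⇒ ln(n₀ₐ/n₀ᵦ) = (kₐ − kᵦ)·z
z = ln(0.62/0.55) / (0.482 − 0.363) = 0.1198 / 0.119 = 1.007 km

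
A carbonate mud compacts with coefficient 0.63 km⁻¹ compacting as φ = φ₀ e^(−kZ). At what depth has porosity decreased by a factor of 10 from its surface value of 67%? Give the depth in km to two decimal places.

3.65 km

φ/φ₀ = 1/10 ⇒ exp(−k·Z) = 1/10 ⇒ Z = ln(10) / k
Z = 2.3026 / 0.63 = 3.655 km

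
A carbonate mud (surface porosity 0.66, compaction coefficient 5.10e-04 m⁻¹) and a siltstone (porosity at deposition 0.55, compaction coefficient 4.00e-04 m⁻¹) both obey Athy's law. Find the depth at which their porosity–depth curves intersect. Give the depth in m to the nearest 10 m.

1660 m

Working in km (1 km = 1000 m; c in km⁻¹ = c in m⁻¹ × 1000):
Set n₀ₐ e^(−cₐZ) = n₀ᵦ e^(−cᵦZ) ⇒ ln(n₀ₐ/n₀ᵦ) = (cₐ − cᵦ)·Z
Z = ln(0.66/0.55) / (0.51 − 0.4) = 0.1823 / 0.11 = 1.657 km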